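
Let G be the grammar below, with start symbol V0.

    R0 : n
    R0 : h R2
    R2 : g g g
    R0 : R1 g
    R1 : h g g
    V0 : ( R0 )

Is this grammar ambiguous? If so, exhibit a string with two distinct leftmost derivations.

Witness: ( h g g g )

Derivation 1: V0 ⇒ ( R0 ) ⇒ ( h R2 ) ⇒ ( h g g g )
Derivation 2: V0 ⇒ ( R0 ) ⇒ ( R1 g ) ⇒ ( h g g g )

Two distinct leftmost derivations for the same string.

Ambiguous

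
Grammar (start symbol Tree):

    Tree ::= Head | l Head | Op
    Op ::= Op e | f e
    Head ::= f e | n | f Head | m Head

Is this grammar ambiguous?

Witness: f e

Derivation 1: Tree ⇒ Head ⇒ f e
Derivation 2: Tree ⇒ Op ⇒ f e

Two distinct leftmost derivations for the same string.

Ambiguous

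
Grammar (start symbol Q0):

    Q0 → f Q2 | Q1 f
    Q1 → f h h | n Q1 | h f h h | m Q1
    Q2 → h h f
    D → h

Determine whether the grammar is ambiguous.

Ambiguous

Witness: f h h f

Derivation 1: Q0 ⇒ f Q2 ⇒ f h h f
Derivation 2: Q0 ⇒ Q1 f ⇒ f h h f

Two distinct leftmost derivations for the same string.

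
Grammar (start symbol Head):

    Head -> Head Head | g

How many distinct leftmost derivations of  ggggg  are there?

14

Parse trees for ggggg (showing first 6 of 14):
  [Head [Head g] [Head [Head g] [Head [Head g] [Head [Head g] [Head g]]]]]
  [Head [Head g] [Head [Head g] [Head [Head [Head g] [Head g]] [Head g]]]]
  [Head [Head g] [Head [Head [Head g] [Head g]] [Head [Head g] [Head g]]]]
  [Head [Head g] [Head [Head [Head g] [Head [Head g] [Head g]]] [Head g]]]
  [Head [Head g] [Head [Head [Head [Head g] [Head g]] [Head g]] [Head g]]]
  [Head [Head [Head g] [Head g]] [Head [Head g] [Head [Head g] [Head g]]]]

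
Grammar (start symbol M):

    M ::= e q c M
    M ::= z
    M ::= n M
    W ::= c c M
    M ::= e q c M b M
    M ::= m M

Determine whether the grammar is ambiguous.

Witness: e q c e q c z b z

Derivation 1: M ⇒ e q c M ⇒ e q c e q c M b M ⇒ e q c e q c z b M ⇒ e q c e q c z b z
Derivation 2: M ⇒ e q c M b M ⇒ e q c e q c M b M ⇒ e q c e q c z b M ⇒ e q c e q c z b z

Two distinct leftmost derivations for the same string.

Ambiguous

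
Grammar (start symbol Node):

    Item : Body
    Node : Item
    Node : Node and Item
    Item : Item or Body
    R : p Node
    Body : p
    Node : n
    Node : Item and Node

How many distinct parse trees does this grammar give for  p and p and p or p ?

Parse trees for p and p and p or p:
  [Node [Node [Node [Item [Body p]]] and [Item [Body p]]] and [Item [Item [Body p]] or [Body p]]]
  [Node [Node [Item [Body p]] and [Node [Item [Body p]]]] and [Item [Item [Body p]] or [Body p]]]
  [Node [Item [Body p]] and [Node [Node [Item [Body p]]] and [Item [Item [Body p]] or [Body p]]]]
  [Node [Item [Body p]] and [Node [Item [Body p]] and [Node [Item [Item [Body p]] or [Body p]]]]]

4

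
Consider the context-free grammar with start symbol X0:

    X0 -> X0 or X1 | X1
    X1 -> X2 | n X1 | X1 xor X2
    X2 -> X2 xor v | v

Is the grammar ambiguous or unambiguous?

Witness: v xor v

Derivation 1: X0 ⇒ X1 ⇒ X2 ⇒ X2 xor v ⇒ v xor v
Derivation 2: X0 ⇒ X1 ⇒ X1 xor X2 ⇒ X2 xor X2 ⇒ v xor X2 ⇒ v xor v

Two distinct leftmost derivations for the same string.

Ambiguous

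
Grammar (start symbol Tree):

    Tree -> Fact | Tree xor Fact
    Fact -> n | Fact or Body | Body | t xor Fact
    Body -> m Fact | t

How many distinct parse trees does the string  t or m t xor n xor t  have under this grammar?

Parse trees for t or m t xor n xor t:
  [Tree [Tree [Fact [Fact [Body t]] or [Body m [Fact t xor [Fact n]]]]] xor [Fact [Body t]]]
  [Tree [Tree [Tree [Fact [Fact [Body t]] or [Body m [Fact [Body t]]]]] xor [Fact n]] xor [Fact [Body t]]]

2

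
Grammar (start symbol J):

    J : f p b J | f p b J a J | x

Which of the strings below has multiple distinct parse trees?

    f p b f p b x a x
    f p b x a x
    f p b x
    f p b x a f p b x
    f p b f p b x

f p b f p b x a x

f p b f p b x a x: 2 trees
f p b x a x: 1 tree
f p b x: 1 tree
f p b x a f p b x: 1 tree
f p b f p b x: 1 tree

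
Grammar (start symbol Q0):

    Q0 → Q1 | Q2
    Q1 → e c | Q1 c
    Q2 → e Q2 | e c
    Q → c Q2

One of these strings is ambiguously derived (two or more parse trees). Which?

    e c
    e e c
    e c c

e c: 2 trees
e e c: 1 tree
e c c: 1 tree

e c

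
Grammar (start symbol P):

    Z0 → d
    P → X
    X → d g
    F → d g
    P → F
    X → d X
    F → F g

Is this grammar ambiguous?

Ambiguous

Witness: d g

Derivation 1: P ⇒ X ⇒ d g
Derivation 2: P ⇒ F ⇒ d g

Two distinct leftmost derivations for the same string.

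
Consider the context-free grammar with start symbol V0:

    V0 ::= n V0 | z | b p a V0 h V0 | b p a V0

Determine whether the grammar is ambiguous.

Ambiguous

Witness: b p a b p a z h z

Derivation 1: V0 ⇒ b p a V0 h V0 ⇒ b p a b p a V0 h V0 ⇒ b p a b p a z h V0 ⇒ b p a b p a z h z
Derivation 2: V0 ⇒ b p a V0 ⇒ b p a b p a V0 h V0 ⇒ b p a b p a z h V0 ⇒ b p a b p a z h z

Two distinct leftmost derivations for the same string.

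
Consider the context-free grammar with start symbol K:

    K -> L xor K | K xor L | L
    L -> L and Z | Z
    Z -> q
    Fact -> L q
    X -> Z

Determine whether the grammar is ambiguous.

Witness: q xor q

Derivation 1: K ⇒ L xor K ⇒ Z xor K ⇒ q xor K ⇒ q xor L ⇒ q xor Z ⇒ q xor q
Derivation 2: K ⇒ K xor L ⇒ L xor L ⇒ Z xor L ⇒ q xor L ⇒ q xor Z ⇒ q xor q

Two distinct leftmost derivations for the same string.

Ambiguous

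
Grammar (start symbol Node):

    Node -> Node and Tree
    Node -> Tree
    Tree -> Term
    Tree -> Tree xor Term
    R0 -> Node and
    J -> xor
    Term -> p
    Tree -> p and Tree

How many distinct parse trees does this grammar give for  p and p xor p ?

Parse trees for p and p xor p:
  [Node [Node [Tree [Term p]]] and [Tree [Tree [Term p]] xor [Term p]]]
  [Node [Tree [Tree p and [Tree [Term p]]] xor [Term p]]]
  [Node [Tree p and [Tree [Tree [Term p]] xor [Term p]]]]

3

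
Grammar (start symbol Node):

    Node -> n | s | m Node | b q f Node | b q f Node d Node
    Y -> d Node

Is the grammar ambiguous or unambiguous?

Witness: b q f b q f n d n

Derivation 1: Node ⇒ b q f Node ⇒ b q f b q f Node d Node ⇒ b q f b q f n d Node ⇒ b q f b q f n d n
Derivation 2: Node ⇒ b q f Node d Node ⇒ b q f b q f Node d Node ⇒ b q f b q f n d Node ⇒ b q f b q f n d n

Two distinct leftmost derivations for the same string.

Ambiguous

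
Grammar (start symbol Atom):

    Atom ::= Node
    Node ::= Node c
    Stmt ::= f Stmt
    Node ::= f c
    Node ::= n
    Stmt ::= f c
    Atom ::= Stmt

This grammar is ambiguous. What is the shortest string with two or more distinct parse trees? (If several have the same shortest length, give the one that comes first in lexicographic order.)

length 1: no string has ≥2 trees
length 2: f c has 2 parse trees

Two derivations of f c:
  Atom ⇒ Node ⇒ f c
  Atom ⇒ Stmt ⇒ f c

f c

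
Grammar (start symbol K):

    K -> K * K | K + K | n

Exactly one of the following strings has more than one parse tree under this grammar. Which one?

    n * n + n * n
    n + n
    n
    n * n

n * n + n * n

n * n + n * n: 5 trees
n + n: 1 tree
n: 1 tree
n * n: 1 tree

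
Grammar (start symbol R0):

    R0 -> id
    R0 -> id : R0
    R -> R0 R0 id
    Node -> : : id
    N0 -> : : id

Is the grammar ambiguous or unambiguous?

Unambiguous

Only R0 is reachable from R0; ignoring the rest: Right-recursive list with a separator: after each atom, whether the separator follows determines the rule. One parse per string.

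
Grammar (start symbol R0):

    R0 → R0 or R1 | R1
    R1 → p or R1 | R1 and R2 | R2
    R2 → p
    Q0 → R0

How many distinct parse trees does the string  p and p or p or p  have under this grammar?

Parse trees for p and p or p or p:
  [R0 [R0 [R1 [R1 [R2 p]] and [R2 p]]] or [R1 p or [R1 [R2 p]]]]
  [R0 [R0 [R0 [R1 [R1 [R2 p]] and [R2 p]]] or [R1 [R2 p]]] or [R1 [R2 p]]]

2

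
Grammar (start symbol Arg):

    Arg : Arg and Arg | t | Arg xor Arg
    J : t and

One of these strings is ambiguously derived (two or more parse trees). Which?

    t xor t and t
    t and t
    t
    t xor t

t xor t and t: 2 trees
t and t: 1 tree
t: 1 tree
t xor t: 1 tree

t xor t and t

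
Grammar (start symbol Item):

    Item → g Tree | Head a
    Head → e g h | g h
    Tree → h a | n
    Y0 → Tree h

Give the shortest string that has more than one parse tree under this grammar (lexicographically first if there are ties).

length 2: no string has ≥2 trees
length 3: g h a has 2 parse trees

Two derivations of g h a:
  Item ⇒ g Tree ⇒ g h a
  Item ⇒ Head a ⇒ g h a

g h a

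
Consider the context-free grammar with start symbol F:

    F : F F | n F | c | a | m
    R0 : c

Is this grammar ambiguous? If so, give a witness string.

Witness: a a a

Derivation 1: F ⇒ F F ⇒ F F F ⇒ a F F ⇒ a a F ⇒ a a a
Derivation 2: F ⇒ F F ⇒ a F ⇒ a F F ⇒ a a F ⇒ a a a

Two distinct leftmost derivations for the same string.

Ambiguous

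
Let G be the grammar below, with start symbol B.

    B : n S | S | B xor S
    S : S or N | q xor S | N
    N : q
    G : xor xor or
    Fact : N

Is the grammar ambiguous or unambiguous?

Ambiguous

Witness: q xor q

Derivation 1: B ⇒ S ⇒ q xor S ⇒ q xor N ⇒ q xor q
Derivation 2: B ⇒ B xor S ⇒ S xor S ⇒ N xor S ⇒ q xor S ⇒ q xor N ⇒ q xor q

Two distinct leftmost derivations for the same string.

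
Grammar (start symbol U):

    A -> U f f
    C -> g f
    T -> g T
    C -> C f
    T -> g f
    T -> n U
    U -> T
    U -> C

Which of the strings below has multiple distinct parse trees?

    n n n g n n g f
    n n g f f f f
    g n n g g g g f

n n n g n n g f: 2 trees
n n g f f f f: 1 tree
g n n g g g g f: 1 tree

n n n g n n g f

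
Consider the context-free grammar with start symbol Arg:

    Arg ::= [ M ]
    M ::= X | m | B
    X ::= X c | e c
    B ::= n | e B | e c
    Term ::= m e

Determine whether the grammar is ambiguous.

Ambiguous

Witness: [ e c ]

Derivation 1: Arg ⇒ [ M ] ⇒ [ X ] ⇒ [ e c ]
Derivation 2: Arg ⇒ [ M ] ⇒ [ B ] ⇒ [ e c ]

Two distinct leftmost derivations for the same string.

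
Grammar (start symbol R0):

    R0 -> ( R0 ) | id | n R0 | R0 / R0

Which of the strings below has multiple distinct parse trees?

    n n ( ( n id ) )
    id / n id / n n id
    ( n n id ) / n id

id / n id / n n id

n n ( ( n id ) ): 1 tree
id / n id / n n id: 3 trees
( n n id ) / n id: 1 tree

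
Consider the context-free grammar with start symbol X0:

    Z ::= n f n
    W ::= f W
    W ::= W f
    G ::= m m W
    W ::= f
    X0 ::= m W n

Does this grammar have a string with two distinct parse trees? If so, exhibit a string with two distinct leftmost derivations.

Witness: m f f n

Derivation 1: X0 ⇒ m W n ⇒ m f W n ⇒ m f f n
Derivation 2: X0 ⇒ m W n ⇒ m W f n ⇒ m f f n

Two distinct leftmost derivations for the same string.

Ambiguous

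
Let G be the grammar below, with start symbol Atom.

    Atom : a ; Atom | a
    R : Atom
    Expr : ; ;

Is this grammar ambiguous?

(R, Expr are unreachable from Atom, so their rules don't affect L(Atom).) The reachable grammar is A → atom sep A | atom. Each atom is followed by either the separator (recurse) or end-of-string (stop) — no choice point.

Unambiguous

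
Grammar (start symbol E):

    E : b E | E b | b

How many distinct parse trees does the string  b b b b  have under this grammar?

8

Parse trees for b b b b:
  [E b [E b [E b [E b]]]]
  [E b [E b [E [E b] b]]]
  [E b [E [E b [E b]] b]]
  [E b [E [E [E b] b] b]]
  [E [E b [E b [E b]]] b]
  [E [E b [E [E b] b]] b]
  [E [E [E b [E b]] b] b]
  [E [E [E [E b] b] b] b]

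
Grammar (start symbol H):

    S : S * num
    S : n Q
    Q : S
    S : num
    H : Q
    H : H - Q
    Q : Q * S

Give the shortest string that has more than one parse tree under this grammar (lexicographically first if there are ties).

num * num

length 1: no string has ≥2 trees
length 2: no string has ≥2 trees
length 3: num * num has 2 parse trees

Two derivations of num * num:
  H ⇒ Q ⇒ S ⇒ S * num ⇒ num * num
  H ⇒ Q ⇒ Q * S ⇒ S * S ⇒ num * S ⇒ num * num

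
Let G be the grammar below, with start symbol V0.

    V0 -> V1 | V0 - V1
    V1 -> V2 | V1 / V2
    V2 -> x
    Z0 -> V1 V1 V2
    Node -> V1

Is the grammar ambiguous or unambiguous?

Unambiguous

Only V0, V1, V2 are reachable from V0; ignoring the rest: The grammar is stratified — V0 handles '-' (left-recursive), V1 handles '/', V2 atoms. Each operator has a fixed associativity and precedence level, so every string has one parse.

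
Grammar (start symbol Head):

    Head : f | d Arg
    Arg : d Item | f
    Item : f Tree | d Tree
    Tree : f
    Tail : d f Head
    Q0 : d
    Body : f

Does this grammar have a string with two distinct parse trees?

(Tail, Q0, Body are unreachable from Head, so their rules don't affect L(Head).) The reachable rules are right-linear with at most one rule per (nonterminal, next-terminal) pair. Each input token forces the next rule, so parsing is deterministic.

Unambiguous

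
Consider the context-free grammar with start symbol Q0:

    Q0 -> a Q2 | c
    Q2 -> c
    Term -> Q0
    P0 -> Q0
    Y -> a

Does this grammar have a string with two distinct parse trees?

Unambiguous

(Term, P0, Y are unreachable from Q0, so their rules don't affect L(Q0).) Restricted to the reachable nonterminals, every rule has the form A → t or A → t B, and no two rules for the same A share a first terminal. The grammar encodes a DFA — one run per string.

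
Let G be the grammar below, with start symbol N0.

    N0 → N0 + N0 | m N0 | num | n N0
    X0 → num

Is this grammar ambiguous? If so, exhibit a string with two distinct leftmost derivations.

Ambiguous

Witness: m num + num

Derivation 1: N0 ⇒ N0 + N0 ⇒ m N0 + N0 ⇒ m num + N0 ⇒ m num + num
Derivation 2: N0 ⇒ m N0 ⇒ m N0 + N0 ⇒ m num + N0 ⇒ m num + num

Two distinct leftmost derivations for the same string.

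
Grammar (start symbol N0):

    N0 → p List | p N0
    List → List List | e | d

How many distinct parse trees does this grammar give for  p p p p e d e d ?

5

Parse trees for p p p p e d e d:
  [N0 p [N0 p [N0 p [N0 p [List [List e] [List [List d] [List [List e] [List d]]]]]]]]
  [N0 p [N0 p [N0 p [N0 p [List [List e] [List [List [List d] [List e]] [List d]]]]]]]
  [N0 p [N0 p [N0 p [N0 p [List [List [List e] [List d]] [List [List e] [List d]]]]]]]
  [N0 p [N0 p [N0 p [N0 p [List [List [List e] [List [List d] [List e]]] [List d]]]]]]
  [N0 p [N0 p [N0 p [N0 p [List [List [List [List e] [List d]] [List e]] [List d]]]]]]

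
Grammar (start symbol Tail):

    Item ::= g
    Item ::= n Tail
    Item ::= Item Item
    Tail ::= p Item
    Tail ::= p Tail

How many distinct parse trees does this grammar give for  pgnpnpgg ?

4

Parse trees for pgnpnpgg:
  [Tail p [Item [Item g] [Item n [Tail p [Item n [Tail p [Item [Item g] [Item g]]]]]]]]
  [Tail p [Item [Item g] [Item n [Tail p [Item [Item n [Tail p [Item g]]] [Item g]]]]]]
  [Tail p [Item [Item g] [Item [Item n [Tail p [Item n [Tail p [Item g]]]]] [Item g]]]]
  [Tail p [Item [Item [Item g] [Item n [Tail p [Item n [Tail p [Item g]]]]]] [Item g]]]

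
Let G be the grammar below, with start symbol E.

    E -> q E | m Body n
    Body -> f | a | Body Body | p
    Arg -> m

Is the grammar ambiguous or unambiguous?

Ambiguous

Witness: m a a a n

Derivation 1: E ⇒ m Body n ⇒ m Body Body n ⇒ m a Body n ⇒ m a Body Body n ⇒ m a a Body n ⇒ m a a a n
Derivation 2: E ⇒ m Body n ⇒ m Body Body n ⇒ m Body Body Body n ⇒ m a Body Body n ⇒ m a a Body n ⇒ m a a a n

Two distinct leftmost derivations for the same string.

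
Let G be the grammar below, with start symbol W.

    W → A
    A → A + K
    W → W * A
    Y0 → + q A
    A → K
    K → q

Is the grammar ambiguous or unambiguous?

Unambiguous

Only W, A, K are reachable from W; ignoring the rest: This is a standard precedence ladder (W over A over K), with each level left-recursive on its own operator ('*' at W, '+' at A). That structure is LR(1), hence unambiguous.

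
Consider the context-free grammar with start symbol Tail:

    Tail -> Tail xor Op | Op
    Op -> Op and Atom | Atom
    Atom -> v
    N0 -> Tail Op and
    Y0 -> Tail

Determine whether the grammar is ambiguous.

Unambiguous

Only Tail, Op, Atom are reachable from Tail; ignoring the rest: This is a standard precedence ladder (Tail over Op over Atom), with each level left-recursive on its own operator ('xor' at Tail, 'and' at Op). That structure is LR(1), hence unambiguous.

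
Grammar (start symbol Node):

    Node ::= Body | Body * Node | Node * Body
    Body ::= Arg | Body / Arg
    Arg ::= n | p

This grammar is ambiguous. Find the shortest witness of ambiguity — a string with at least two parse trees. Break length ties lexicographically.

n * n

length 1: no string has ≥2 trees
length 3: n * n has 2 parse trees

Two derivations of n * n:
  Node ⇒ Body * Node ⇒ Arg * Node ⇒ n * Node ⇒ n * Body ⇒ n * Arg ⇒ n * n
  Node ⇒ Node * Body ⇒ Body * Body ⇒ Arg * Body ⇒ n * Body ⇒ n * Arg ⇒ n * n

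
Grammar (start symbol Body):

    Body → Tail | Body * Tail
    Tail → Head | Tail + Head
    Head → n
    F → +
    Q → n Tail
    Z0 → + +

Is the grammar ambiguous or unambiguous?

Unambiguous

(F, Q, Z0 are unreachable from Body, so their rules don't affect L(Body).) This is a standard precedence ladder (Body over Tail over Head), with each level left-recursive on its own operator ('*' at Body, '+' at Tail). That structure is LR(1), hence unambiguous.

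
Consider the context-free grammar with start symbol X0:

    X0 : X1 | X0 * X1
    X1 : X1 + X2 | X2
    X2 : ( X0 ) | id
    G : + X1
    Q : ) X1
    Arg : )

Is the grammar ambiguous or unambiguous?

Unambiguous

(G, Q, Arg are unreachable from X0, so their rules don't affect L(X0).) This is a standard precedence ladder (X0 over X1 over X2), with each level left-recursive on its own operator ('*' at X0, '+' at X1). That structure is LR(1), hence unambiguous.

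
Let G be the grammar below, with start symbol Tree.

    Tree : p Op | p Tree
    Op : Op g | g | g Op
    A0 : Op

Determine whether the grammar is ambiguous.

Ambiguous

Witness: p g g

Derivation 1: Tree ⇒ p Op ⇒ p Op g ⇒ p g g
Derivation 2: Tree ⇒ p Op ⇒ p g Op ⇒ p g g

Two distinct leftmost derivations for the same string.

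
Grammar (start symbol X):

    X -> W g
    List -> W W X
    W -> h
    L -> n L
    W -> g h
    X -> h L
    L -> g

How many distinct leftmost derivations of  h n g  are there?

Parse trees for h n g:
  [X h [L n [L g]]]

1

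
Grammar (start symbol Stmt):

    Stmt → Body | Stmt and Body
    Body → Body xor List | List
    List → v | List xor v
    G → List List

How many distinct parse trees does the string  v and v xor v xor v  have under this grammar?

Parse trees for v and v xor v xor v:
  [Stmt [Stmt [Body [List v]]] and [Body [Body [List v]] xor [List [List v] xor v]]]
  [Stmt [Stmt [Body [List v]]] and [Body [Body [Body [List v]] xor [List v]] xor [List v]]]
  [Stmt [Stmt [Body [List v]]] and [Body [Body [List [List v] xor v]] xor [List v]]]
  [Stmt [Stmt [Body [List v]]] and [Body [List [List [List v] xor v] xor v]]]

4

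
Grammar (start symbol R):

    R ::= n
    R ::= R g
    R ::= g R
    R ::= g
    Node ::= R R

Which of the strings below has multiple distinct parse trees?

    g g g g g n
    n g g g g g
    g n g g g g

g n g g g g

g g g g g n: 1 tree
n g g g g g: 1 tree
g n g g g g: 5 trees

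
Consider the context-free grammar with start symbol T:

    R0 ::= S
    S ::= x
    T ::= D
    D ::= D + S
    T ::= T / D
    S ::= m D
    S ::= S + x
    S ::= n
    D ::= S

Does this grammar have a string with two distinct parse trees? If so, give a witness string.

Witness: n + x

Derivation 1: T ⇒ D ⇒ D + S ⇒ S + S ⇒ n + S ⇒ n + x
Derivation 2: T ⇒ D ⇒ S ⇒ S + x ⇒ n + x

Two distinct leftmost derivations for the same string.

Ambiguous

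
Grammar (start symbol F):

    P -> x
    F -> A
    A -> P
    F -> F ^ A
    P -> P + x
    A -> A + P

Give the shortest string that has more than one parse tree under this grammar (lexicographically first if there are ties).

length 1: no string has ≥2 trees
length 3: x + x has 2 parse trees

Two derivations of x + x:
  F ⇒ A ⇒ P ⇒ P + x ⇒ x + x
  F ⇒ A ⇒ A + P ⇒ P + P ⇒ x + P ⇒ x + x

x + x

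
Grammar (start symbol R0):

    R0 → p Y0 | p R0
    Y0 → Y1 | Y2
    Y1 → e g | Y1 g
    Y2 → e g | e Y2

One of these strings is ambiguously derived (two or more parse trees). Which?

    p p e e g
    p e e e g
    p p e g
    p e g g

p p e g

p p e e g: 1 tree
p e e e g: 1 tree
p p e g: 2 trees
p e g g: 1 tree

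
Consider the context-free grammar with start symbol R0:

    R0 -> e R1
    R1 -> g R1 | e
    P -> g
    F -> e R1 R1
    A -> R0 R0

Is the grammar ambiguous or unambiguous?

Only R0, R1 are reachable from R0; ignoring the rest: The reachable rules are right-linear with at most one rule per (nonterminal, next-terminal) pair. Each input token forces the next rule, so parsing is deterministic.

Unambiguous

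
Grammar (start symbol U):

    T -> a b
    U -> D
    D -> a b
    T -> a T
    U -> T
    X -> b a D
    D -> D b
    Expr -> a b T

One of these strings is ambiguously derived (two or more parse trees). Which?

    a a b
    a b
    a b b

a a b: 1 tree
a b: 2 trees
a b b: 1 tree

a b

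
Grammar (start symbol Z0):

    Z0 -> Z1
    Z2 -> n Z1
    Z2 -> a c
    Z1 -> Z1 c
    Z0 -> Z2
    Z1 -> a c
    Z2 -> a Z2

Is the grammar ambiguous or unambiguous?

Ambiguous

Witness: a c

Derivation 1: Z0 ⇒ Z1 ⇒ a c
Derivation 2: Z0 ⇒ Z2 ⇒ a c

Two distinct leftmost derivations for the same string.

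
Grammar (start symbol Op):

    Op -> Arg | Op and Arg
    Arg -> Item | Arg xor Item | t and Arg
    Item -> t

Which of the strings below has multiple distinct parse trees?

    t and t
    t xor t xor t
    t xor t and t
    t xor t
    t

t and t

t and t: 2 trees
t xor t xor t: 1 tree
t xor t and t: 1 tree
t xor t: 1 tree
t: 1 tree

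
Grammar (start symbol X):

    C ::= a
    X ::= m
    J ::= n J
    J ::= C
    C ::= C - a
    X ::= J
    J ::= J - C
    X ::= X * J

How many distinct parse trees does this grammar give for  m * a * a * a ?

1

Parse trees for m * a * a * a:
  [X [X [X [X m] * [J [C a]]] * [J [C a]]] * [J [C a]]]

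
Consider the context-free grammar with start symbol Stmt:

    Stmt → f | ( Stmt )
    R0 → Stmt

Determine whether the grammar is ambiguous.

(R0 is unreachable from Stmt, so its rules don't affect L(Stmt).) Each string is a nest of matched brackets around a single atom. An opening bracket forces the recursive rule; an atom forces the base rule.

Unambiguous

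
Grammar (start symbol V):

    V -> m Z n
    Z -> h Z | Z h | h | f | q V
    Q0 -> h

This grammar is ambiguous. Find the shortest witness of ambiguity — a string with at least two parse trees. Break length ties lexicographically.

length 3: no string has ≥2 trees
length 4: m h h n has 2 parse trees

Two derivations of m h h n:
  V ⇒ m Z n ⇒ m h Z n ⇒ m h h n
  V ⇒ m Z n ⇒ m Z h n ⇒ m h h n

m h h n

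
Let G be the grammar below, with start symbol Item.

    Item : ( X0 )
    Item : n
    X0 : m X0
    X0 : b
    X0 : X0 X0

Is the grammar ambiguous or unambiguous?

Witness: ( b b b )

Derivation 1: Item ⇒ ( X0 ) ⇒ ( X0 X0 ) ⇒ ( b X0 ) ⇒ ( b X0 X0 ) ⇒ ( b b X0 ) ⇒ ( b b b )
Derivation 2: Item ⇒ ( X0 ) ⇒ ( X0 X0 ) ⇒ ( X0 X0 X0 ) ⇒ ( b X0 X0 ) ⇒ ( b b X0 ) ⇒ ( b b b )

Two distinct leftmost derivations for the same string.

Ambiguous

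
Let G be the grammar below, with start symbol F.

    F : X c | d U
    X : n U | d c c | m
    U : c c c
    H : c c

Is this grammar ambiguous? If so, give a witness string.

Ambiguous

Witness: d c c c

Derivation 1: F ⇒ X c ⇒ d c c c
Derivation 2: F ⇒ d U ⇒ d c c c

Two distinct leftmost derivations for the same string.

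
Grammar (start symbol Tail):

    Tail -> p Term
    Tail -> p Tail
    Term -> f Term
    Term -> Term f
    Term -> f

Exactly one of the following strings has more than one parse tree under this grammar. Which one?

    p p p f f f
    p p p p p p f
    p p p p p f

p p p f f f: 4 trees
p p p p p p f: 1 tree
p p p p p f: 1 tree

p p p f f f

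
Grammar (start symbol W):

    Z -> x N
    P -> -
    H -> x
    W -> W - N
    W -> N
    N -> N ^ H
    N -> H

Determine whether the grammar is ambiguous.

Unambiguous

Only W, N, H are reachable from W; ignoring the rest: This is a standard precedence ladder (W over N over H), with each level left-recursive on its own operator ('-' at W, '^' at N). That structure is LR(1), hence unambiguous.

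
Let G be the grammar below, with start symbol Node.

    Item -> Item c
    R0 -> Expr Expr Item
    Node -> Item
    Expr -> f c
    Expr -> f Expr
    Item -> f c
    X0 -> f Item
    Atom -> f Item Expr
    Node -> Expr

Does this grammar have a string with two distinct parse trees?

Witness: f c

Derivation 1: Node ⇒ Item ⇒ f c
Derivation 2: Node ⇒ Expr ⇒ f c

Two distinct leftmost derivations for the same string.

Ambiguous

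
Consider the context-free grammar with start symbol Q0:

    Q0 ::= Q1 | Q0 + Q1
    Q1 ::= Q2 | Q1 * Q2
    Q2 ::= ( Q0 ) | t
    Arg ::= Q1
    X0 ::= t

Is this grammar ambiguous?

(Arg, X0 are unreachable from Q0, so their rules don't affect L(Q0).) The grammar is stratified — Q0 handles '+' (left-recursive), Q1 handles '*', Q2 atoms. Each operator has a fixed associativity and precedence level, so every string has one parse.

Unambiguous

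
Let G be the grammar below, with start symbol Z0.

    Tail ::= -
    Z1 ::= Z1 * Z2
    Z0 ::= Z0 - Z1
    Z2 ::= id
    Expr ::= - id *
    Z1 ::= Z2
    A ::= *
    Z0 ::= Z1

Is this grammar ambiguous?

Unambiguous

(Expr, Tail, A are unreachable from Z0, so their rules don't affect L(Z0).) This is a standard precedence ladder (Z0 over Z1 over Z2), with each level left-recursive on its own operator ('-' at Z0, '*' at Z1). That structure is LR(1), hence unambiguous.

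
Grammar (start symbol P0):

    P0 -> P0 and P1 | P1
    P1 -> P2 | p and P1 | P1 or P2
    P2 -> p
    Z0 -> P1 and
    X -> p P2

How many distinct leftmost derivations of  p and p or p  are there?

Parse trees for p and p or p:
  [P0 [P0 [P1 [P2 p]]] and [P1 [P1 [P2 p]] or [P2 p]]]
  [P0 [P1 p and [P1 [P1 [P2 p]] or [P2 p]]]]
  [P0 [P1 [P1 p and [P1 [P2 p]]] or [P2 p]]]

3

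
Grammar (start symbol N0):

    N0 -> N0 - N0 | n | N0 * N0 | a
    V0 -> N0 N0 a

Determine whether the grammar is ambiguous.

Ambiguous

Witness: a * a * a

Derivation 1: N0 ⇒ N0 * N0 ⇒ N0 * N0 * N0 ⇒ a * N0 * N0 ⇒ a * a * N0 ⇒ a * a * a
Derivation 2: N0 ⇒ N0 * N0 ⇒ a * N0 ⇒ a * N0 * N0 ⇒ a * a * N0 ⇒ a * a * a

Two distinct leftmost derivations for the same string.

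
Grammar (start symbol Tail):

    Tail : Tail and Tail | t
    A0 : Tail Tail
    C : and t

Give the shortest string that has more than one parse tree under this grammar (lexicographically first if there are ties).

length 1: no string has ≥2 trees
length 3: no string has ≥2 trees
length 5: t and t and t has 2 parse trees

Two derivations of t and t and t:
  Tail ⇒ Tail and Tail ⇒ Tail and Tail and Tail ⇒ t and Tail and Tail ⇒ t and t and Tail ⇒ t and t and t
  Tail ⇒ Tail and Tail ⇒ t and Tail ⇒ t and Tail and Tail ⇒ t and t and Tail ⇒ t and t and t

t and t and t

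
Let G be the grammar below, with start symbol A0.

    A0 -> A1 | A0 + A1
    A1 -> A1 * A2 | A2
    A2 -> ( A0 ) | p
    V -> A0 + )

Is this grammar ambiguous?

Unambiguous

(V is unreachable from A0, so its rules don't affect L(A0).) A0 → A0 + A1 | A1  ;  A1 → A1 * A2 | A2  — a left-associative chain with A2 at the bottom. Each string factors uniquely by precedence.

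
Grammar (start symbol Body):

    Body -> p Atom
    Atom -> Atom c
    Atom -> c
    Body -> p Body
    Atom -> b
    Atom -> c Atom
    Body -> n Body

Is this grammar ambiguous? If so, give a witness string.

Ambiguous

Witness: p c c

Derivation 1: Body ⇒ p Atom ⇒ p Atom c ⇒ p c c
Derivation 2: Body ⇒ p Atom ⇒ p c Atom ⇒ p c c

Two distinct leftmost derivations for the same string.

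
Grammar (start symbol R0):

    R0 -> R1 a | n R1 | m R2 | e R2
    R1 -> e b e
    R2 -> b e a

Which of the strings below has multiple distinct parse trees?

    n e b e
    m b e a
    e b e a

e b e a

n e b e: 1 tree
m b e a: 1 tree
e b e a: 2 trees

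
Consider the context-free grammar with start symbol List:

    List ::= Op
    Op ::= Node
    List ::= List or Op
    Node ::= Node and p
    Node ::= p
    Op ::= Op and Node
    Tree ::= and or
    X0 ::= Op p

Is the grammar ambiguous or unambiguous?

Ambiguous

Witness: p and p

Derivation 1: List ⇒ Op ⇒ Node ⇒ Node and p ⇒ p and p
Derivation 2: List ⇒ Op ⇒ Op and Node ⇒ Node and Node ⇒ p and Node ⇒ p and p

Two distinct leftmost derivations for the same string.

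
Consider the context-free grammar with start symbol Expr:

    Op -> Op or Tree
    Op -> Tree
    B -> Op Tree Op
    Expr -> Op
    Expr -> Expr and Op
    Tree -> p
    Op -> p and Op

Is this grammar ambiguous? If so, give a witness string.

Witness: p and p

Derivation 1: Expr ⇒ Op ⇒ p and Op ⇒ p and Tree ⇒ p and p
Derivation 2: Expr ⇒ Expr and Op ⇒ Op and Op ⇒ Tree and Op ⇒ p and Op ⇒ p and Tree ⇒ p and p

Two distinct leftmost derivations for the same string.

Ambiguous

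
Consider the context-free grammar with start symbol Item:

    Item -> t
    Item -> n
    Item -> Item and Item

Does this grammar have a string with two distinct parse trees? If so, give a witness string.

Ambiguous

Witness: n and n and n

Derivation 1: Item ⇒ Item and Item ⇒ n and Item ⇒ n and Item and Item ⇒ n and n and Item ⇒ n and n and n
Derivation 2: Item ⇒ Item and Item ⇒ Item and Item and Item ⇒ n and Item and Item ⇒ n and n and Item ⇒ n and n and n

Two distinct leftmost derivations for the same string.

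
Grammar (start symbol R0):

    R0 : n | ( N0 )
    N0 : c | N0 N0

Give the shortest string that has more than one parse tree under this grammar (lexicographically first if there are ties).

length 1: no string has ≥2 trees
length 3: no string has ≥2 trees
length 4: no string has ≥2 trees
length 5: ( c c c ) has 2 parse trees

Two derivations of ( c c c ):
  R0 ⇒ ( N0 ) ⇒ ( N0 N0 ) ⇒ ( c N0 ) ⇒ ( c N0 N0 ) ⇒ ( c c N0 ) ⇒ ( c c c )
  R0 ⇒ ( N0 ) ⇒ ( N0 N0 ) ⇒ ( N0 N0 N0 ) ⇒ ( c N0 N0 ) ⇒ ( c c N0 ) ⇒ ( c c c )

( c c c )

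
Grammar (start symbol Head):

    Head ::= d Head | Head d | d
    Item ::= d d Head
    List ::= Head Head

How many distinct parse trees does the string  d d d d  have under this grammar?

8

Parse trees for d d d d:
  [Head d [Head d [Head d [Head d]]]]
  [Head d [Head d [Head [Head d] d]]]
  [Head d [Head [Head d [Head d]] d]]
  [Head d [Head [Head [Head d] d] d]]
  [Head [Head d [Head d [Head d]]] d]
  [Head [Head d [Head [Head d] d]] d]
  [Head [Head [Head d [Head d]] d] d]
  [Head [Head [Head [Head d] d] d] d]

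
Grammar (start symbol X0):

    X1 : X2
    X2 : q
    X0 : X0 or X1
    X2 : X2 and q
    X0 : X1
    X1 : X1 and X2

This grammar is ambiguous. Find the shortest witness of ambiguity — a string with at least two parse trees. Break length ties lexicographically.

q and q

length 1: no string has ≥2 trees
length 3: q and q has 2 parse trees

Two derivations of q and q:
  X0 ⇒ X1 ⇒ X2 ⇒ X2 and q ⇒ q and q
  X0 ⇒ X1 ⇒ X1 and X2 ⇒ X2 and X2 ⇒ q and X2 ⇒ q and q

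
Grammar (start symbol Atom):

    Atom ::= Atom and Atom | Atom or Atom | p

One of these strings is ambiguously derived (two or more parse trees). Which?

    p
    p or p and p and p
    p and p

p or p and p and p

p: 1 tree
p or p and p and p: 5 trees
p and p: 1 tree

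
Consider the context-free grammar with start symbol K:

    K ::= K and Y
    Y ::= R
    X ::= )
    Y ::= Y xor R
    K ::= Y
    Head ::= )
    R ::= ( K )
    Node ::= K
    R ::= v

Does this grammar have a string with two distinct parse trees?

Unambiguous

Only K, Y, R are reachable from K; ignoring the rest: K → K and Y | Y  ;  Y → Y xor R | R  — a left-associative chain with R at the bottom. Each string factors uniquely by precedence.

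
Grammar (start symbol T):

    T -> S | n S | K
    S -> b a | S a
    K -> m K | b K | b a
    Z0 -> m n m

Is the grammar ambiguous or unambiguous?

Ambiguous

Witness: b a

Derivation 1: T ⇒ S ⇒ b a
Derivation 2: T ⇒ K ⇒ b a

Two distinct leftmost derivations for the same string.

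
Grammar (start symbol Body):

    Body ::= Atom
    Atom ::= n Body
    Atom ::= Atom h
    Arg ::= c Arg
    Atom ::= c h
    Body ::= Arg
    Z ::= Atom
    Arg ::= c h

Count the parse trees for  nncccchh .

2

Parse trees for nncccchh:
  [Body [Atom n [Body [Atom [Atom n [Body [Arg c [Arg c [Arg c [Arg c h]]]]]] h]]]]
  [Body [Atom [Atom n [Body [Atom n [Body [Arg c [Arg c [Arg c [Arg c h]]]]]]]] h]]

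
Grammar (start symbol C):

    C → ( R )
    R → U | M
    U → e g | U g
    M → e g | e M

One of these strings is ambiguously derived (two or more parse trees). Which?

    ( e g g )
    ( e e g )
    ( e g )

( e g g ): 1 tree
( e e g ): 1 tree
( e g ): 2 trees

( e g )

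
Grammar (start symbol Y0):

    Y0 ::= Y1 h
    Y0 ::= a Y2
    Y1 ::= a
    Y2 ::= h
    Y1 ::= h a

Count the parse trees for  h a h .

1

Parse trees for h a h:
  [Y0 [Y1 h a] h]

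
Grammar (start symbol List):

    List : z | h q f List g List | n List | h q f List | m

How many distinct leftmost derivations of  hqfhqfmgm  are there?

2

Parse trees for hqfhqfmgm:
  [List h q f [List h q f [List m]] g [List m]]
  [List h q f [List h q f [List m] g [List m]]]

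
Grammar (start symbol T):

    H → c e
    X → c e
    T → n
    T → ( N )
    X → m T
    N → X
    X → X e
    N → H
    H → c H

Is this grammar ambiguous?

Witness: ( c e )

Derivation 1: T ⇒ ( N ) ⇒ ( X ) ⇒ ( c e )
Derivation 2: T ⇒ ( N ) ⇒ ( H ) ⇒ ( c e )

Two distinct leftmost derivations for the same string.

Ambiguous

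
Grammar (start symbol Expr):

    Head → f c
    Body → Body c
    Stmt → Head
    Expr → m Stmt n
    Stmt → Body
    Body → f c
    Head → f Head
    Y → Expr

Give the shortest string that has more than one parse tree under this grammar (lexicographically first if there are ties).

length 4: m f c n has 2 parse trees

Two derivations of m f c n:
  Expr ⇒ m Stmt n ⇒ m Head n ⇒ m f c n
  Expr ⇒ m Stmt n ⇒ m Body n ⇒ m f c n

m f c n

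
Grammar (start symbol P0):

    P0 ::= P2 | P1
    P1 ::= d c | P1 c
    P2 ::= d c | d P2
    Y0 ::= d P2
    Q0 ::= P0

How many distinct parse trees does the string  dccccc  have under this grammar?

Parse trees for dccccc:
  [P0 [P1 [P1 [P1 [P1 [P1 d c] c] c] c] c]]

1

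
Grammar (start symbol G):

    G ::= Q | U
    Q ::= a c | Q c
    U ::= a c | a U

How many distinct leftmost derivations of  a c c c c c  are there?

1

Parse trees for a c c c c c:
  [G [Q [Q [Q [Q [Q a c] c] c] c] c]]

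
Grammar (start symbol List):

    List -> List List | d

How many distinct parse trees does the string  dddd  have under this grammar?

Parse trees for dddd:
  [List [List d] [List [List d] [List [List d] [List d]]]]
  [List [List d] [List [List [List d] [List d]] [List d]]]
  [List [List [List d] [List d]] [List [List d] [List d]]]
  [List [List [List d] [List [List d] [List d]]] [List d]]
  [List [List [List [List d] [List d]] [List d]] [List d]]

5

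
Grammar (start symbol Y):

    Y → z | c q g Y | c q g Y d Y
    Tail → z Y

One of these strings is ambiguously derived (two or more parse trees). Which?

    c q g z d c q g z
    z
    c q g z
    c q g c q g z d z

c q g z d c q g z: 1 tree
z: 1 tree
c q g z: 1 tree
c q g c q g z d z: 2 trees

c q g c q g z d z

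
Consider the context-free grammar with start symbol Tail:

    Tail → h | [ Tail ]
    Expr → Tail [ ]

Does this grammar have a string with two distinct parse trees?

Only Tail is reachable from Tail; ignoring the rest: Each string is a nest of matched brackets around a single atom. An opening bracket forces the recursive rule; an atom forces the base rule.

Unambiguous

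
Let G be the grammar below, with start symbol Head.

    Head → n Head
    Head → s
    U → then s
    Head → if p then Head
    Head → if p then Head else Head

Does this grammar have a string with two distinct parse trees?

Ambiguous

Witness: if p then if p then s else s

Derivation 1: Head ⇒ if p then Head ⇒ if p then if p then Head else Head ⇒ if p then if p then s else Head ⇒ if p then if p then s else s
Derivation 2: Head ⇒ if p then Head else Head ⇒ if p then if p then Head else Head ⇒ if p then if p then s else Head ⇒ if p then if p then s else s

Two distinct leftmost derivations for the same string.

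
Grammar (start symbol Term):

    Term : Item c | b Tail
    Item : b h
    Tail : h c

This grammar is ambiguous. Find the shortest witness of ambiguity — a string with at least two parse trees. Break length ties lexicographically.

b h c

length 3: b h c has 2 parse trees

Two derivations of b h c:
  Term ⇒ Item c ⇒ b h c
  Term ⇒ b Tail ⇒ b h c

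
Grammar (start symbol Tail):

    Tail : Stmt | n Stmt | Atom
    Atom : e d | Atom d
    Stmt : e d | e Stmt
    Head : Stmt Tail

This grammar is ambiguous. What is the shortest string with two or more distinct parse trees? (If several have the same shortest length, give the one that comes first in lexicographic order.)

length 2: e d has 2 parse trees

Two derivations of e d:
  Tail ⇒ Stmt ⇒ e d
  Tail ⇒ Atom ⇒ e d

e d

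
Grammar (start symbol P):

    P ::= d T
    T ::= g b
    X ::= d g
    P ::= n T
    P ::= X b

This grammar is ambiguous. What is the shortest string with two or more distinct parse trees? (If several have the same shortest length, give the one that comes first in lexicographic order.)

d g b

length 3: d g b has 2 parse trees

Two derivations of d g b:
  P ⇒ d T ⇒ d g b
  P ⇒ X b ⇒ d g b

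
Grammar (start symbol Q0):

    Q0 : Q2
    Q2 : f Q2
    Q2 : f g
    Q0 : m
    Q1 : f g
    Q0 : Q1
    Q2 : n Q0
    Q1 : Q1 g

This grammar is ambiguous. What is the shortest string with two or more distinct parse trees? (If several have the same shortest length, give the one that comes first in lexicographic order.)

f g

length 1: no string has ≥2 trees
length 2: f g has 2 parse trees

Two derivations of f g:
  Q0 ⇒ Q2 ⇒ f g
  Q0 ⇒ Q1 ⇒ f g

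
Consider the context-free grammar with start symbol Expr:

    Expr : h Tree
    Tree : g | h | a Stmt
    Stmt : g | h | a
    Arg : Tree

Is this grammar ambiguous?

Only Expr, Tree, Stmt are reachable from Expr; ignoring the rest: Each reachable nonterminal has at most one production per leading terminal, and all productions are right-linear; the derivation is determined token-by-token.

Unambiguous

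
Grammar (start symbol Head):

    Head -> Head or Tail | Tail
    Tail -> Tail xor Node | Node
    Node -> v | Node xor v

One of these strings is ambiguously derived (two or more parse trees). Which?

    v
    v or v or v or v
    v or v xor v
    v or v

v or v xor v

v: 1 tree
v or v or v or v: 1 tree
v or v xor v: 2 trees
v or v: 1 tree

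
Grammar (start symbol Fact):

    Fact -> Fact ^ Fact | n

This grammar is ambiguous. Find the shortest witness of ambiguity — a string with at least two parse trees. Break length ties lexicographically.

n ^ n ^ n

length 1: no string has ≥2 trees
length 3: no string has ≥2 trees
length 5: n ^ n ^ n has 2 parse trees

Two derivations of n ^ n ^ n:
  Fact ⇒ Fact ^ Fact ⇒ Fact ^ Fact ^ Fact ⇒ n ^ Fact ^ Fact ⇒ n ^ n ^ Fact ⇒ n ^ n ^ n
  Fact ⇒ Fact ^ Fact ⇒ n ^ Fact ⇒ n ^ Fact ^ Fact ⇒ n ^ n ^ Fact ⇒ n ^ n ^ n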